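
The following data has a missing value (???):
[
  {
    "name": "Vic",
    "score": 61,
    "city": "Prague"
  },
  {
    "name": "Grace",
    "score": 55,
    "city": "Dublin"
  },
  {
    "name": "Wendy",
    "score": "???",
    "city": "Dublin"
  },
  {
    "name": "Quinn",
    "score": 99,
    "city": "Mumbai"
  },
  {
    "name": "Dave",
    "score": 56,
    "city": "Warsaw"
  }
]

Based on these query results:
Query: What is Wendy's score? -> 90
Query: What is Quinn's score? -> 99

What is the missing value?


The missing value is Wendy's score
From query: Wendy's score = 90

ANSWER: 90


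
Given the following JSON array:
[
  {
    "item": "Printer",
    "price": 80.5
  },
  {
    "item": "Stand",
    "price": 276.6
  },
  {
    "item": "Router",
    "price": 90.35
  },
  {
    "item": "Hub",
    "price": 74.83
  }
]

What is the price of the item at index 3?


Array index 3 -> Hub
price = 74.83

ANSWER: 74.83


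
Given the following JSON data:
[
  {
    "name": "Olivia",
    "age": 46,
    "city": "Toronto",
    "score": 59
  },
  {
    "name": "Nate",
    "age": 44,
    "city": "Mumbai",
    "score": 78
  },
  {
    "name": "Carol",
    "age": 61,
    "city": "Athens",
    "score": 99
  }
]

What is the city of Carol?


Looking up record where name = Carol
Record index: 2
Field 'city' = Athens

ANSWER: Athens


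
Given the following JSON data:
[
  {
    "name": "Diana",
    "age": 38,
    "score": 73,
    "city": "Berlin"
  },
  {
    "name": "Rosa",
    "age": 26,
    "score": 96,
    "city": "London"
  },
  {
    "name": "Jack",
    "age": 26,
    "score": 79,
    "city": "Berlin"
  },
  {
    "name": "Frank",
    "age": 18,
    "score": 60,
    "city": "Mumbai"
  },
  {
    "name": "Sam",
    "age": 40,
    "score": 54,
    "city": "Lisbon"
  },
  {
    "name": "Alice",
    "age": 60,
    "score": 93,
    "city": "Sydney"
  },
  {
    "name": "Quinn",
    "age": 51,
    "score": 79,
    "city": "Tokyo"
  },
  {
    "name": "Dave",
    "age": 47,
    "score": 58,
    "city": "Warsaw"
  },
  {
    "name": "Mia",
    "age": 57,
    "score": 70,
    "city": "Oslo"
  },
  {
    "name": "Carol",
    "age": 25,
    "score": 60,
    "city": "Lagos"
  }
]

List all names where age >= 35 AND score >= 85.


Checking both conditions:
  Diana (age=38, score=73) -> no
  Rosa (age=26, score=96) -> no
  Jack (age=26, score=79) -> no
  Frank (age=18, score=60) -> no
  Sam (age=40, score=54) -> no
  Alice (age=60, score=93) -> YES
  Quinn (age=51, score=79) -> no
  Dave (age=47, score=58) -> no
  Mia (age=57, score=70) -> no
  Carol (age=25, score=60) -> no


ANSWER: Alice


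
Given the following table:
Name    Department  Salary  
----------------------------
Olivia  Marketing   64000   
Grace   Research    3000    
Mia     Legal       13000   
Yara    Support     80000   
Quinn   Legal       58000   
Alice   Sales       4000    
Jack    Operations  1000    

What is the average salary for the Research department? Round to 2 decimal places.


Research department members:
  Grace: 3000
Sum = 3000
Count = 1
Average = 3000 / 1 = 3000.00

ANSWER: 3000.00


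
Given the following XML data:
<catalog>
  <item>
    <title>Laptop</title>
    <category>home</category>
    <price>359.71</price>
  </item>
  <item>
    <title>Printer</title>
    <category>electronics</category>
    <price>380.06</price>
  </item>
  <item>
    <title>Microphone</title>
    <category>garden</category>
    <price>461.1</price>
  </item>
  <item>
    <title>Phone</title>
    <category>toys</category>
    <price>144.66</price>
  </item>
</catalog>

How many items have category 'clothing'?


Scanning <item> elements for <category>clothing</category>:
Count: 0

ANSWER: 0


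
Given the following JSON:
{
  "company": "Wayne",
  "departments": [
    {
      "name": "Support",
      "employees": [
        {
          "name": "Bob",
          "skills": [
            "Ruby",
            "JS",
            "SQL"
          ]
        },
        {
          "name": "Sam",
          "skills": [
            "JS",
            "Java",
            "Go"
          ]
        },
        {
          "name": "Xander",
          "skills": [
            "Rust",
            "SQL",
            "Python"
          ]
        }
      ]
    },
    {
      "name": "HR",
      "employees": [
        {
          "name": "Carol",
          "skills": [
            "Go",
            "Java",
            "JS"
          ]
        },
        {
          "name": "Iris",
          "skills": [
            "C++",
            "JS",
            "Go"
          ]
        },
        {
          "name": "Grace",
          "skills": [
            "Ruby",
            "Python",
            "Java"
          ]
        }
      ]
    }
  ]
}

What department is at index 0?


Path: departments[0].name
Value: Support

ANSWER: Support


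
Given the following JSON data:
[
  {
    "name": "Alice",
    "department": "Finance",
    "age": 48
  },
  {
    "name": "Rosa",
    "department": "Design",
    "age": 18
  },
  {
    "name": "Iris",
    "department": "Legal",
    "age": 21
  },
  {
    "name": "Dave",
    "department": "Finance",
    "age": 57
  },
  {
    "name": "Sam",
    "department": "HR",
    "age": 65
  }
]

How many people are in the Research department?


Scanning records for department = Research
  No matches found
Count: 0

ANSWER: 0


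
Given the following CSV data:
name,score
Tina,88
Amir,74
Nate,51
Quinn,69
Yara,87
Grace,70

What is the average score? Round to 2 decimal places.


Scores: 88, 74, 51, 69, 87, 70
Sum = 439
Count = 6
Average = 439 / 6 = 73.17

ANSWER: 73.17


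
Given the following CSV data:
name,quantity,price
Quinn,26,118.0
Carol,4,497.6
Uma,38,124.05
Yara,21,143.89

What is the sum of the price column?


Values in 'price' column:
  Row 1: 118.0
  Row 2: 497.6
  Row 3: 124.05
  Row 4: 143.89
Sum = 118.0 + 497.6 + 124.05 + 143.89 = 883.54

ANSWER: 883.54


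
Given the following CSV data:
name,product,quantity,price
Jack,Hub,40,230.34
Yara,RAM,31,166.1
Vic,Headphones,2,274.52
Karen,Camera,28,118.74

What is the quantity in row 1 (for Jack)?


Row 1: Jack
Column 'quantity' = 40

ANSWER: 40


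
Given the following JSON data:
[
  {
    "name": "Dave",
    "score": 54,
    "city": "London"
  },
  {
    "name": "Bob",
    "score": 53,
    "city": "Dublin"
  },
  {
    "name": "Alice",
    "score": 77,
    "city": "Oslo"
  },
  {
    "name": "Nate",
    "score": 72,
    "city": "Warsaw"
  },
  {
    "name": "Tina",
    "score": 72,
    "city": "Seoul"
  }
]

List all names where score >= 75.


Filtering records where score >= 75:
  Dave (score=54) -> no
  Bob (score=53) -> no
  Alice (score=77) -> YES
  Nate (score=72) -> no
  Tina (score=72) -> no


ANSWER: Alice


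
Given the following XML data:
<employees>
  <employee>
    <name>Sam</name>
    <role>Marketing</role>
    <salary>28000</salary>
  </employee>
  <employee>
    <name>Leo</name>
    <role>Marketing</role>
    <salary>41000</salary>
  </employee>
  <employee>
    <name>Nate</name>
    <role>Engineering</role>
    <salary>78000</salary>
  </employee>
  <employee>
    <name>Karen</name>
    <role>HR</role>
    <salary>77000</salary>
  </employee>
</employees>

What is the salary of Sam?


Searching for <employee> with <name>Sam</name>
Found at position 1
<salary>28000</salary>

ANSWER: 28000


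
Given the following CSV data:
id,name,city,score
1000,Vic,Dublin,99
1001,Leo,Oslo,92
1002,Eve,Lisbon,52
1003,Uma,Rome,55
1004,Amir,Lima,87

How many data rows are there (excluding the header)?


Counting rows (excluding header):
Header: id,name,city,score
Data rows: 5

ANSWER: 5


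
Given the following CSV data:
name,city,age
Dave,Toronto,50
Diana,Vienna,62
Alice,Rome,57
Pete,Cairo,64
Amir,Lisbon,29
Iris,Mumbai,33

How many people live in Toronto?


Scanning city column for 'Toronto':
  Row 1: Dave -> MATCH
Total matches: 1

ANSWER: 1


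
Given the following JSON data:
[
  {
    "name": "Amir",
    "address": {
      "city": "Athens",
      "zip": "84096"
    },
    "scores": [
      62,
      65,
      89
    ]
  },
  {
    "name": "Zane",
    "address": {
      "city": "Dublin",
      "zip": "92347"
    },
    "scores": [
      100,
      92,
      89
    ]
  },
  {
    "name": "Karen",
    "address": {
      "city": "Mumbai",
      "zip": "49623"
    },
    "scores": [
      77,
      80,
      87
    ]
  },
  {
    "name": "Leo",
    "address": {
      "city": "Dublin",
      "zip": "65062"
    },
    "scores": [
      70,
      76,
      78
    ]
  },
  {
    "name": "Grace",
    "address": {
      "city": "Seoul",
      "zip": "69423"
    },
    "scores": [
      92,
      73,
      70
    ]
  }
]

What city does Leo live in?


Path: records[3].address.city
Value: Dublin

ANSWER: Dublin


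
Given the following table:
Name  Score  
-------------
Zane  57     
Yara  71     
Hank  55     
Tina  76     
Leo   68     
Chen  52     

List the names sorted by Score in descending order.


Sorting by Score (descending):
  Tina: 76
  Yara: 71
  Leo: 68
  Zane: 57
  Hank: 55
  Chen: 52


ANSWER: Tina, Yara, Leo, Zane, Hank, Chen


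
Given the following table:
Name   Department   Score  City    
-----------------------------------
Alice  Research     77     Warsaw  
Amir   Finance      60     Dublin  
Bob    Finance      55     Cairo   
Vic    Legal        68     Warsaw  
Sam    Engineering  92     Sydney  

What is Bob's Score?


Row 3: Bob
Score = 55

ANSWER: 55


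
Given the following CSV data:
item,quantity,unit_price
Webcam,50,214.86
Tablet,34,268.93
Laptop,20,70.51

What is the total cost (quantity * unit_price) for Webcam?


Row: Webcam
quantity = 50
unit_price = 214.86
total = 50 * 214.86 = 10743.0

ANSWER: 10743.0


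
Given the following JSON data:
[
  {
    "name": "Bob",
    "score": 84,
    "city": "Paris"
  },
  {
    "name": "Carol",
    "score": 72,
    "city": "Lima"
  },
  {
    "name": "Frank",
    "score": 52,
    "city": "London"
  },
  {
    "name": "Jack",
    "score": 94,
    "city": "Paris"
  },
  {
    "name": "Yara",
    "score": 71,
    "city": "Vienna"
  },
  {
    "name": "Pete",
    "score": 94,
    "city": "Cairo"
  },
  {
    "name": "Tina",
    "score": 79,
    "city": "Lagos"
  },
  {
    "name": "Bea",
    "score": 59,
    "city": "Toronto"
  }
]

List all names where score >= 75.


Filtering records where score >= 75:
  Bob (score=84) -> YES
  Carol (score=72) -> no
  Frank (score=52) -> no
  Jack (score=94) -> YES
  Yara (score=71) -> no
  Pete (score=94) -> YES
  Tina (score=79) -> YES
  Bea (score=59) -> no


ANSWER: Bob, Jack, Pete, Tina


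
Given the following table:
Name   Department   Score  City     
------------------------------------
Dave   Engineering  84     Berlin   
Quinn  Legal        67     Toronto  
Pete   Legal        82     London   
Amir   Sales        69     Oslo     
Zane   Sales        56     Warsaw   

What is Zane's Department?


Row 5: Zane
Department = Sales

ANSWER: Sales


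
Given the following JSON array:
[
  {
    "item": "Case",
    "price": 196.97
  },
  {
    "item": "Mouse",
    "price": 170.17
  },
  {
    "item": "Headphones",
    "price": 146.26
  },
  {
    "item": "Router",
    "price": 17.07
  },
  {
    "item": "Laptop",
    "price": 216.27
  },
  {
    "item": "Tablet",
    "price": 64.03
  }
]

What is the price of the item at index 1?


Array index 1 -> Mouse
price = 170.17

ANSWER: 170.17


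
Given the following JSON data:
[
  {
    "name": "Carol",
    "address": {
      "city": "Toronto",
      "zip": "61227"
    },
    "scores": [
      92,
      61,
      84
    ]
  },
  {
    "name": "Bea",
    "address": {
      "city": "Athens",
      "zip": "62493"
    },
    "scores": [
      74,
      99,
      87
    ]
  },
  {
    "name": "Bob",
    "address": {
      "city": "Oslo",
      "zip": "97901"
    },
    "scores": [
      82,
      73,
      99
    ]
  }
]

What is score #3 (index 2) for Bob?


Path: records[2].scores[2]
Value: 99

ANSWER: 99


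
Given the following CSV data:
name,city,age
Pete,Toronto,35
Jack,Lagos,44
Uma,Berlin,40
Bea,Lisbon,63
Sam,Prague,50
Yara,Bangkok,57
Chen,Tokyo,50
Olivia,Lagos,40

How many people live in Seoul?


Scanning city column for 'Seoul':
Total matches: 0

ANSWER: 0


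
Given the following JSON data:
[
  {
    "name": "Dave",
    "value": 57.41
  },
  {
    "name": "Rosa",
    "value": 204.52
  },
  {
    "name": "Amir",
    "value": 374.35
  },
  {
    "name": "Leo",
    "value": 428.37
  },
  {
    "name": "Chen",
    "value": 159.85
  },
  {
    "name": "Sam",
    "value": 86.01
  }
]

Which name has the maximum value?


Comparing values:
  Dave: 57.41
  Rosa: 204.52
  Amir: 374.35
  Leo: 428.37
  Chen: 159.85
  Sam: 86.01
Maximum: Leo (428.37)

ANSWER: Leo


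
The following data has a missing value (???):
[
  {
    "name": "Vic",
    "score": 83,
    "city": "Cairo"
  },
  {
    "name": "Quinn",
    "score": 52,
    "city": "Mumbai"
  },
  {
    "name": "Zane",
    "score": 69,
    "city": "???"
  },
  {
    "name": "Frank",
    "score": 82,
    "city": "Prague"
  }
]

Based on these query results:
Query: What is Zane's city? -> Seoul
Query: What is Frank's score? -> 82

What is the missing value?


The missing value is Zane's city
From query: Zane's city = Seoul

ANSWER: Seoul


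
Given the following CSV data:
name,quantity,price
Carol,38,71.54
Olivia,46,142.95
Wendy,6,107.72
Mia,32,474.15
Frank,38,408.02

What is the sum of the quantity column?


Values in 'quantity' column:
  Row 1: 38
  Row 2: 46
  Row 3: 6
  Row 4: 32
  Row 5: 38
Sum = 38 + 46 + 6 + 32 + 38 = 160

ANSWER: 160


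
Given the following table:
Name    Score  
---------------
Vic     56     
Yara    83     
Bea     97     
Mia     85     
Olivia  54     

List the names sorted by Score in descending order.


Sorting by Score (descending):
  Bea: 97
  Mia: 85
  Yara: 83
  Vic: 56
  Olivia: 54


ANSWER: Bea, Mia, Yara, Vic, Olivia


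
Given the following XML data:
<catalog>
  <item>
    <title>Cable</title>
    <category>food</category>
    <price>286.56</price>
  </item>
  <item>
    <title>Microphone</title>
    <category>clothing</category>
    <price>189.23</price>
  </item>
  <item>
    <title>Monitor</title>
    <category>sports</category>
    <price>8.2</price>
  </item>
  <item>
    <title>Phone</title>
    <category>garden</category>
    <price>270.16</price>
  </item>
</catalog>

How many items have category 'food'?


Scanning <item> elements for <category>food</category>:
  Item 1: Cable -> MATCH
Count: 1

ANSWER: 1


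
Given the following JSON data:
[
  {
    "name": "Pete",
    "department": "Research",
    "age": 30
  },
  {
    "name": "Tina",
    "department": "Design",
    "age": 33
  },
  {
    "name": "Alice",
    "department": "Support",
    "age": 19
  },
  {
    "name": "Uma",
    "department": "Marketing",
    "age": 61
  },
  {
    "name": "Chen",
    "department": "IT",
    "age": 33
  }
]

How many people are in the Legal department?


Scanning records for department = Legal
  No matches found
Count: 0

ANSWER: 0


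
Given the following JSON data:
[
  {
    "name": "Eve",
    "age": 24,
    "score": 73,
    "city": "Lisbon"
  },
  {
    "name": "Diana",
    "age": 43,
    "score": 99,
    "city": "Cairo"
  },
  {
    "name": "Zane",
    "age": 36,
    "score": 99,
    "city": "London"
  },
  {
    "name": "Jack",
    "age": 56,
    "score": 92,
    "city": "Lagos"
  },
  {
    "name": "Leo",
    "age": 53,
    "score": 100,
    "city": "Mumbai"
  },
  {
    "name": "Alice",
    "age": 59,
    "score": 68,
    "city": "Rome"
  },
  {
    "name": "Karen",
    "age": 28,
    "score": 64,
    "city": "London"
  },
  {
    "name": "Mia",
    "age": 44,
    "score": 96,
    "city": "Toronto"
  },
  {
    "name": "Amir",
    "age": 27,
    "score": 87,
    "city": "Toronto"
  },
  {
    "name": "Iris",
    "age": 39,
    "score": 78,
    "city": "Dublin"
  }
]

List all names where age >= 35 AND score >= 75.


Checking both conditions:
  Eve (age=24, score=73) -> no
  Diana (age=43, score=99) -> YES
  Zane (age=36, score=99) -> YES
  Jack (age=56, score=92) -> YES
  Leo (age=53, score=100) -> YES
  Alice (age=59, score=68) -> no
  Karen (age=28, score=64) -> no
  Mia (age=44, score=96) -> YES
  Amir (age=27, score=87) -> no
  Iris (age=39, score=78) -> YES


ANSWER: Diana, Zane, Jack, Leo, Mia, Iris


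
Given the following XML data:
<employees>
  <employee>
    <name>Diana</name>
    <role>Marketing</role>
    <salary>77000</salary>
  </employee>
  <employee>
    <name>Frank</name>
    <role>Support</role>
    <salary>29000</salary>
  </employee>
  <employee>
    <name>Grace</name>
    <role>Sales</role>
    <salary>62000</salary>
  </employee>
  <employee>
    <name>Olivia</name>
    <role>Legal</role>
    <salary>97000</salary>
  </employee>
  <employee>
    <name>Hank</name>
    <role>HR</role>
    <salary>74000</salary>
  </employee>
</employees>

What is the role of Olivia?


Searching for <employee> with <name>Olivia</name>
Found at position 4
<role>Legal</role>

ANSWER: Legal


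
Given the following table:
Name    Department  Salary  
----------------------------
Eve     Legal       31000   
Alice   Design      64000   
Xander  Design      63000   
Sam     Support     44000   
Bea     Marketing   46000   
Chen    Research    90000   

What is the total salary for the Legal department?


Legal department members:
  Eve: 31000
Total = 31000 = 31000

ANSWER: 31000


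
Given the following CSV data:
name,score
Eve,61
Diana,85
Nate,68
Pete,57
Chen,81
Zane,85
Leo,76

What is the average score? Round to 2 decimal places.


Scores: 61, 85, 68, 57, 81, 85, 76
Sum = 513
Count = 7
Average = 513 / 7 = 73.29

ANSWER: 73.29


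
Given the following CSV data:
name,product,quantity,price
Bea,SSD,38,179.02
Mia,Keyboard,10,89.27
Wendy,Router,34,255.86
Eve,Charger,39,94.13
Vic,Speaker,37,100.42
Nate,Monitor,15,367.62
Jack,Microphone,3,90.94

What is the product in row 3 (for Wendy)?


Row 3: Wendy
Column 'product' = Router

ANSWER: Router


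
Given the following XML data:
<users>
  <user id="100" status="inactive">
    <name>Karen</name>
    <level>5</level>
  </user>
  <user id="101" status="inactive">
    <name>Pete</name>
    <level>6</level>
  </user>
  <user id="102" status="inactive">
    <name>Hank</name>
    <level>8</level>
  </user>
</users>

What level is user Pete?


Finding user: Pete
<level>6</level>

ANSWER: 6


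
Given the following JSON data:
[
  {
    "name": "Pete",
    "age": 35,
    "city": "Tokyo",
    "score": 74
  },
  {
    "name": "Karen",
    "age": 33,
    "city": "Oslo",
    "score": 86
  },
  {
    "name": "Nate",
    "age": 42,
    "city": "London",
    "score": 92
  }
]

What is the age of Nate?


Looking up record where name = Nate
Record index: 2
Field 'age' = 42

ANSWER: 42


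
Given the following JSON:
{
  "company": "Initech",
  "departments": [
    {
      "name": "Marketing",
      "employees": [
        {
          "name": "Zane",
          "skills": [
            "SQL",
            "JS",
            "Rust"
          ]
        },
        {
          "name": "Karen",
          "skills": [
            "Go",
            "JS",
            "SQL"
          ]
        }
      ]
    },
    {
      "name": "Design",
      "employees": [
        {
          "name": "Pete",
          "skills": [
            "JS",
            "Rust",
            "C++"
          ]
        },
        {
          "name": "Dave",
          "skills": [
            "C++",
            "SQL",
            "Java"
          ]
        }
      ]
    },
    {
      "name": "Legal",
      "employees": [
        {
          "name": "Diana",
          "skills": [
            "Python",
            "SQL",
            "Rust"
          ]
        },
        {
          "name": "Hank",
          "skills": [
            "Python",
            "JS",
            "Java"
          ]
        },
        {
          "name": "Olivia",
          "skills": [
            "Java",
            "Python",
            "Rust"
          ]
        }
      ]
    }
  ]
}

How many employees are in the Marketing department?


Path: departments[0].employees
Count: 2

ANSWER: 2


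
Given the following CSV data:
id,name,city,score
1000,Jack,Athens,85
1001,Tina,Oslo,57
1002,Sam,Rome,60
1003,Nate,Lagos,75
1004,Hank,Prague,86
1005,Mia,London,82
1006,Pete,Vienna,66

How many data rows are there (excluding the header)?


Counting rows (excluding header):
Header: id,name,city,score
Data rows: 7

ANSWER: 7


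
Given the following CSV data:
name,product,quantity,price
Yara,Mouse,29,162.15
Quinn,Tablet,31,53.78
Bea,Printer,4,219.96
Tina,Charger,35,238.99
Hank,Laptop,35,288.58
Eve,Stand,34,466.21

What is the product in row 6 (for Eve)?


Row 6: Eve
Column 'product' = Stand

ANSWER: Stand


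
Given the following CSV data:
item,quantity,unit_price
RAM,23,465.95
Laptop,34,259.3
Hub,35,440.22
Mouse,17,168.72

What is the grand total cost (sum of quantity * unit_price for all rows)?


Computing row totals:
  RAM: 23 * 465.95 = 10716.85
  Laptop: 34 * 259.3 = 8816.2
  Hub: 35 * 440.22 = 15407.7
  Mouse: 17 * 168.72 = 2868.24
Grand total = 10716.85 + 8816.2 + 15407.7 + 2868.24 = 37808.99

ANSWER: 37808.99


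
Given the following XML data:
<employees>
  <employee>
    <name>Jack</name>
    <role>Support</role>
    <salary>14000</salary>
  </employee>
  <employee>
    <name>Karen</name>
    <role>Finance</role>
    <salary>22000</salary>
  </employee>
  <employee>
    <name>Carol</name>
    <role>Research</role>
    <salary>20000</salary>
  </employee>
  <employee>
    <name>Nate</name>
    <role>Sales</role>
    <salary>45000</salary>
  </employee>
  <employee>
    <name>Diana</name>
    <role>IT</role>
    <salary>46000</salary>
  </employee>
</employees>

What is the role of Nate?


Searching for <employee> with <name>Nate</name>
Found at position 4
<role>Sales</role>

ANSWER: Sales


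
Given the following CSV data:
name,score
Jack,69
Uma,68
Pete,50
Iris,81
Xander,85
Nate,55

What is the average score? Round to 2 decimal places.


Scores: 69, 68, 50, 81, 85, 55
Sum = 408
Count = 6
Average = 408 / 6 = 68.00

ANSWER: 68.00


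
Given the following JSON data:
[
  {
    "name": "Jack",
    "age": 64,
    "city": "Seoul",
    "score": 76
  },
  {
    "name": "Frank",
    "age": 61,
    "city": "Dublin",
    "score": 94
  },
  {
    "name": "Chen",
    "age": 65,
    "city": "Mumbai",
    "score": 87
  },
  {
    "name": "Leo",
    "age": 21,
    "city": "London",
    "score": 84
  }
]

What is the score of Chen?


Looking up record where name = Chen
Record index: 2
Field 'score' = 87

ANSWER: 87


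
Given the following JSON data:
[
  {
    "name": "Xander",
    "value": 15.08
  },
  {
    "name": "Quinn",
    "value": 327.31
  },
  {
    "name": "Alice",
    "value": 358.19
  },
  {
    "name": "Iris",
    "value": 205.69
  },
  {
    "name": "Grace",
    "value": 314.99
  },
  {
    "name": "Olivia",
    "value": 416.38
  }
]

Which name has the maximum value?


Comparing values:
  Xander: 15.08
  Quinn: 327.31
  Alice: 358.19
  Iris: 205.69
  Grace: 314.99
  Olivia: 416.38
Maximum: Olivia (416.38)

ANSWER: Olivia


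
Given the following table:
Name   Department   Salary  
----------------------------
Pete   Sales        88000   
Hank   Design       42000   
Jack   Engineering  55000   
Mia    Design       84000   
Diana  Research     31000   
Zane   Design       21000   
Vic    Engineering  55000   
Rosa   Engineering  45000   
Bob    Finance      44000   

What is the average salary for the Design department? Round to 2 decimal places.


Design department members:
  Hank: 42000
  Mia: 84000
  Zane: 21000
Sum = 147000
Count = 3
Average = 147000 / 3 = 49000.00

ANSWER: 49000.00


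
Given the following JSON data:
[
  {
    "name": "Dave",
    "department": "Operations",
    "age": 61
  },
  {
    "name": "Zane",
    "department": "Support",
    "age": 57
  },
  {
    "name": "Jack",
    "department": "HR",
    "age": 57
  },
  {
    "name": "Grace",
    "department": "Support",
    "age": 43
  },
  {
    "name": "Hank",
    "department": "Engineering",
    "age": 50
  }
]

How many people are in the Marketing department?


Scanning records for department = Marketing
  No matches found
Count: 0

ANSWER: 0


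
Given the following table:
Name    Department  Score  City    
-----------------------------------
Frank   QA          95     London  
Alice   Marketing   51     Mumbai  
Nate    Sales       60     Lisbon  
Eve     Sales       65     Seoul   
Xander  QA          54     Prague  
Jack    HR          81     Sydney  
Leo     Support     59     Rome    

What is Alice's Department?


Row 2: Alice
Department = Marketing

ANSWER: Marketing


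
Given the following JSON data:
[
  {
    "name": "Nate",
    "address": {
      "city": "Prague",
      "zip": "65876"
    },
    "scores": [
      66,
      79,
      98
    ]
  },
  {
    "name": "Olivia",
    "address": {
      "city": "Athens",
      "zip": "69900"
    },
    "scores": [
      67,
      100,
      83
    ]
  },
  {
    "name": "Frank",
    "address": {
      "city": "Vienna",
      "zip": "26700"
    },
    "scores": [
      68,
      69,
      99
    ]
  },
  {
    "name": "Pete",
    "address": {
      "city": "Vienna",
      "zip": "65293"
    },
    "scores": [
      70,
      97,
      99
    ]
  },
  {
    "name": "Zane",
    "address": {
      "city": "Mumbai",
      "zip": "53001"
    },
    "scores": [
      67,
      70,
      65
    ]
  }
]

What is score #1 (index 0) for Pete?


Path: records[3].scores[0]
Value: 70

ANSWER: 70


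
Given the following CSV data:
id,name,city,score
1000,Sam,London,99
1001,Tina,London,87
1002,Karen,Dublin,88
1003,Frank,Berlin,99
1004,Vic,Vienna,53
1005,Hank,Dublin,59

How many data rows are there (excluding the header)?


Counting rows (excluding header):
Header: id,name,city,score
Data rows: 6

ANSWER: 6


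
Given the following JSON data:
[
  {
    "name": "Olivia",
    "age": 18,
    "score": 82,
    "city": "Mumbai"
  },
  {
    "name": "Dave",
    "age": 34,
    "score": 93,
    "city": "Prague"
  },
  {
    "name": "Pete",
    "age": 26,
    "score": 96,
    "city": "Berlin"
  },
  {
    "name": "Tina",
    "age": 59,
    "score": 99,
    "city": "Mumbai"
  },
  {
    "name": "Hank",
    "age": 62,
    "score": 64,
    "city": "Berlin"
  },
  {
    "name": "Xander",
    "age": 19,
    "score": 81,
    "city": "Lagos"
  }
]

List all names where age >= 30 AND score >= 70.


Checking both conditions:
  Olivia (age=18, score=82) -> no
  Dave (age=34, score=93) -> YES
  Pete (age=26, score=96) -> no
  Tina (age=59, score=99) -> YES
  Hank (age=62, score=64) -> no
  Xander (age=19, score=81) -> no


ANSWER: Dave, Tina


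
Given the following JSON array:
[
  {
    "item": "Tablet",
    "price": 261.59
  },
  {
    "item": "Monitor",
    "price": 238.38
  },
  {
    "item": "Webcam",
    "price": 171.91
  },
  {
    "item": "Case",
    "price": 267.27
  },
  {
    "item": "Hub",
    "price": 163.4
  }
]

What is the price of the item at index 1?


Array index 1 -> Monitor
price = 238.38

ANSWER: 238.38


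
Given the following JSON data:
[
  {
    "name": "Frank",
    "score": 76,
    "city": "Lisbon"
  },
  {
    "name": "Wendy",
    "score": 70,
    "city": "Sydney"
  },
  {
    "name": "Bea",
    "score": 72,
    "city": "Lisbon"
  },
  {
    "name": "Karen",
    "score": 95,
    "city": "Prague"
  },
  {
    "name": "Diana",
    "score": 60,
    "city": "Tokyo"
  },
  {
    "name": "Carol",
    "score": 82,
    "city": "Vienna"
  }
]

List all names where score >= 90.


Filtering records where score >= 90:
  Frank (score=76) -> no
  Wendy (score=70) -> no
  Bea (score=72) -> no
  Karen (score=95) -> YES
  Diana (score=60) -> no
  Carol (score=82) -> no


ANSWER: Karen


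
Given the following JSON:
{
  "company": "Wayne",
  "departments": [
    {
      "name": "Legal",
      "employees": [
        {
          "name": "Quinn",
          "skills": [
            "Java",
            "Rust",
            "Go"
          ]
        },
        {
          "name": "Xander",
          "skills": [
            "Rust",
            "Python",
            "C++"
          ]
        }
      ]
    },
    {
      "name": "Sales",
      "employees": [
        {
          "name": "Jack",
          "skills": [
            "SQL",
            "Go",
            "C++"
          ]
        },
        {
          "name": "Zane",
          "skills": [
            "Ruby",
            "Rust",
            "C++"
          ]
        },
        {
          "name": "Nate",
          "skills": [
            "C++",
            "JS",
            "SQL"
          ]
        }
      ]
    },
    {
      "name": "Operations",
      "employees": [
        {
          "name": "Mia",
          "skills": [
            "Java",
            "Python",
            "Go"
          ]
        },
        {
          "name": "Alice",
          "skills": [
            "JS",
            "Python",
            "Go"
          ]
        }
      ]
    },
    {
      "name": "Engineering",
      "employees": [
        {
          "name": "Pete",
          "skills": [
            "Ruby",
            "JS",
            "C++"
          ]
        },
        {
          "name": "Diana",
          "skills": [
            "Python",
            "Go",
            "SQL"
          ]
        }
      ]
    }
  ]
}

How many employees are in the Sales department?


Path: departments[1].employees
Count: 3

ANSWER: 3


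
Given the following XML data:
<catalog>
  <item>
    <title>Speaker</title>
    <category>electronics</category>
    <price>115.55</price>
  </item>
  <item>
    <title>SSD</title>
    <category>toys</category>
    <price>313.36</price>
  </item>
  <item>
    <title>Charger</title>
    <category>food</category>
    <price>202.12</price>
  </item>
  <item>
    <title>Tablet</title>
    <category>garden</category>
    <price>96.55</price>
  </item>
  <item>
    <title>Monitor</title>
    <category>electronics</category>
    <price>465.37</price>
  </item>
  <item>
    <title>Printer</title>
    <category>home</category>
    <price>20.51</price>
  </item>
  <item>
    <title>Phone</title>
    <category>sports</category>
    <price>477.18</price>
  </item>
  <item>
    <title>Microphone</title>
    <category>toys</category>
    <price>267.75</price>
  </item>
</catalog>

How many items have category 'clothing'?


Scanning <item> elements for <category>clothing</category>:
Count: 0

ANSWER: 0


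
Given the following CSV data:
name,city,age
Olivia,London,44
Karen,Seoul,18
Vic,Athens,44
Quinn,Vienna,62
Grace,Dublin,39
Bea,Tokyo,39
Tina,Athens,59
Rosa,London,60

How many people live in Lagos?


Scanning city column for 'Lagos':
Total matches: 0

ANSWER: 0


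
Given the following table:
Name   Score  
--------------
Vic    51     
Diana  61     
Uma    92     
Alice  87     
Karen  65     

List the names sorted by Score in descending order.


Sorting by Score (descending):
  Uma: 92
  Alice: 87
  Karen: 65
  Diana: 61
  Vic: 51


ANSWER: Uma, Alice, Karen, Diana, Vic


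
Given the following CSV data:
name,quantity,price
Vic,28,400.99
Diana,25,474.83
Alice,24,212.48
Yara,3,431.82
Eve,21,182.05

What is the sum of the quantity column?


Values in 'quantity' column:
  Row 1: 28
  Row 2: 25
  Row 3: 24
  Row 4: 3
  Row 5: 21
Sum = 28 + 25 + 24 + 3 + 21 = 101

ANSWER: 101


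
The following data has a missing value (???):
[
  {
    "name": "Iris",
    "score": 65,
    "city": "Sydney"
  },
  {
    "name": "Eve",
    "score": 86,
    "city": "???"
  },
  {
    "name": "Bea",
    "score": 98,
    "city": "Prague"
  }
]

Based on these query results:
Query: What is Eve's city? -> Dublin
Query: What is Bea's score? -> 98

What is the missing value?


The missing value is Eve's city
From query: Eve's city = Dublin

ANSWER: Dublin


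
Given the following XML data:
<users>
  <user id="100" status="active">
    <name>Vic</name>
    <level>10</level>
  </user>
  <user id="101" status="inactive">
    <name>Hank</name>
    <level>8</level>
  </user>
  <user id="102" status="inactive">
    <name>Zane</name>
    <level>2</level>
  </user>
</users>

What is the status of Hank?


Finding user with name = Hank
user id="101" status="inactive"

ANSWER: inactive


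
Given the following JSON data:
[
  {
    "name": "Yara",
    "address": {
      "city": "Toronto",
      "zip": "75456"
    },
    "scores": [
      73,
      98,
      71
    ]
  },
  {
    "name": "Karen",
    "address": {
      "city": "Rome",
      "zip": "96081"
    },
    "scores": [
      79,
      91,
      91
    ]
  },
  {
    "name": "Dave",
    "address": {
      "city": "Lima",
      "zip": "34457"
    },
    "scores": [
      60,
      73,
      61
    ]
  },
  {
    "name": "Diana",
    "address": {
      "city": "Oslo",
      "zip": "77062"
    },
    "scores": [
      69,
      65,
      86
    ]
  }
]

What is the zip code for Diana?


Path: records[3].address.zip
Value: 77062

ANSWER: 77062


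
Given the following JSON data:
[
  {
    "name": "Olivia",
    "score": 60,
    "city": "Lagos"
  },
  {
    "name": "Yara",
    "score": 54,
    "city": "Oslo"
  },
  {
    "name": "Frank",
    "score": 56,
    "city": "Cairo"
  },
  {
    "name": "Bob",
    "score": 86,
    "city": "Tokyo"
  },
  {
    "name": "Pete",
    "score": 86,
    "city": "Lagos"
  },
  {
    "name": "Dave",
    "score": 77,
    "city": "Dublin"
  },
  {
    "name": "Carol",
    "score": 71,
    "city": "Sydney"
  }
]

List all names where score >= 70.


Filtering records where score >= 70:
  Olivia (score=60) -> no
  Yara (score=54) -> no
  Frank (score=56) -> no
  Bob (score=86) -> YES
  Pete (score=86) -> YES
  Dave (score=77) -> YES
  Carol (score=71) -> YES


ANSWER: Bob, Pete, Dave, Carol


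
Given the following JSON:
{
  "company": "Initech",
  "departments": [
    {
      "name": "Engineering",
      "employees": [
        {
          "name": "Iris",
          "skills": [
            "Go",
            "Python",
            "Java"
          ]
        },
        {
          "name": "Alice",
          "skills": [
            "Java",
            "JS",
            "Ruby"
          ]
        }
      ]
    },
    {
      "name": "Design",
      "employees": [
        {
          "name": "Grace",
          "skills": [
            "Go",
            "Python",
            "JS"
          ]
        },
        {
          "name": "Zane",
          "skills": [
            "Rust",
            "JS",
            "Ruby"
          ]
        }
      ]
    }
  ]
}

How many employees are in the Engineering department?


Path: departments[0].employees
Count: 2

ANSWER: 2


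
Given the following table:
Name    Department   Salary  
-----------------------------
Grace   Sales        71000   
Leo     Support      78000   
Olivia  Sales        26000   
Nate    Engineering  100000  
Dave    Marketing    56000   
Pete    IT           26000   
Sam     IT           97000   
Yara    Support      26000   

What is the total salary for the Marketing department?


Marketing department members:
  Dave: 56000
Total = 56000 = 56000

ANSWER: 56000


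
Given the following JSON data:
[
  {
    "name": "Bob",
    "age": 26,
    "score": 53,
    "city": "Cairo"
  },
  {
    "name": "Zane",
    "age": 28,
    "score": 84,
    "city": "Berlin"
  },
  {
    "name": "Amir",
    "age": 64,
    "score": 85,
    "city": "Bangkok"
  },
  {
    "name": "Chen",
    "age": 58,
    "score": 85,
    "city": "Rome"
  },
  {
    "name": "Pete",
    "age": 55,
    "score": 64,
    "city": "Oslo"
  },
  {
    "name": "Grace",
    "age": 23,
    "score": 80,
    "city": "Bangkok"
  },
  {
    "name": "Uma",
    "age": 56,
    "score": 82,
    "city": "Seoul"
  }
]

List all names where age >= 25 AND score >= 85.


Checking both conditions:
  Bob (age=26, score=53) -> no
  Zane (age=28, score=84) -> no
  Amir (age=64, score=85) -> YES
  Chen (age=58, score=85) -> YES
  Pete (age=55, score=64) -> no
  Grace (age=23, score=80) -> no
  Uma (age=56, score=82) -> no


ANSWER: Amir, Chen


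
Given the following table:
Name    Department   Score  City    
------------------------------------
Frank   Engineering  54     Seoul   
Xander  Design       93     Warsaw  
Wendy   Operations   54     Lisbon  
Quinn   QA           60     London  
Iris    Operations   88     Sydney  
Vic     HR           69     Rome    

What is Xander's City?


Row 2: Xander
City = Warsaw

ANSWER: Warsaw


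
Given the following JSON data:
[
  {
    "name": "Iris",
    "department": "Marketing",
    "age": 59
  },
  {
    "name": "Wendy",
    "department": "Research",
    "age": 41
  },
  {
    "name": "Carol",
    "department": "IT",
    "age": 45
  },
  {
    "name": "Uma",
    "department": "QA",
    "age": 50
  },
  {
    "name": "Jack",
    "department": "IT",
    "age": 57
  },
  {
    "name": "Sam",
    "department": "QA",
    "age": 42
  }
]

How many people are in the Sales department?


Scanning records for department = Sales
  No matches found
Count: 0

ANSWER: 0


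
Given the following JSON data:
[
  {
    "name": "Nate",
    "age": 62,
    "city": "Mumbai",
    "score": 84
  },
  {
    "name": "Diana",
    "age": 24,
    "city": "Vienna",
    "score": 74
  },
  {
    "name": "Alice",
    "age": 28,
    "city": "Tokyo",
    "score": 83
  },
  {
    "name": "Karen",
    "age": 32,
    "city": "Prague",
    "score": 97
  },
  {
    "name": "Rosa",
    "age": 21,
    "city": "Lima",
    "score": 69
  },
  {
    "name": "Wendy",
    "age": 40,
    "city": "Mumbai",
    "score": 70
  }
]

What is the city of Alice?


Looking up record where name = Alice
Record index: 2
Field 'city' = Tokyo

ANSWER: Tokyo


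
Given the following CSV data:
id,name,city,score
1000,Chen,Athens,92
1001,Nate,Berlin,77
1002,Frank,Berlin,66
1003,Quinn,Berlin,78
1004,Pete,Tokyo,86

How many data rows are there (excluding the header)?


Counting rows (excluding header):
Header: id,name,city,score
Data rows: 5

ANSWER: 5


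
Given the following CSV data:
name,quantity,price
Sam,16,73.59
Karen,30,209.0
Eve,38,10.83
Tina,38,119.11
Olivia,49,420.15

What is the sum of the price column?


Values in 'price' column:
  Row 1: 73.59
  Row 2: 209.0
  Row 3: 10.83
  Row 4: 119.11
  Row 5: 420.15
Sum = 73.59 + 209.0 + 10.83 + 119.11 + 420.15 = 832.68

ANSWER: 832.68


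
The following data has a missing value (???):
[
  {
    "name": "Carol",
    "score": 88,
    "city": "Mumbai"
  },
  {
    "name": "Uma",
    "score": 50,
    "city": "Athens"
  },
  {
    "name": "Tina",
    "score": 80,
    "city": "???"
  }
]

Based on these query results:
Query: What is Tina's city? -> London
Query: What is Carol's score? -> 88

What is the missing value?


The missing value is Tina's city
From query: Tina's city = London

ANSWER: London


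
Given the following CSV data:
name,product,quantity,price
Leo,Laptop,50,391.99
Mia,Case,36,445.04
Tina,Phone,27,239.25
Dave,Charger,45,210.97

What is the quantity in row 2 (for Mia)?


Row 2: Mia
Column 'quantity' = 36

ANSWER: 36


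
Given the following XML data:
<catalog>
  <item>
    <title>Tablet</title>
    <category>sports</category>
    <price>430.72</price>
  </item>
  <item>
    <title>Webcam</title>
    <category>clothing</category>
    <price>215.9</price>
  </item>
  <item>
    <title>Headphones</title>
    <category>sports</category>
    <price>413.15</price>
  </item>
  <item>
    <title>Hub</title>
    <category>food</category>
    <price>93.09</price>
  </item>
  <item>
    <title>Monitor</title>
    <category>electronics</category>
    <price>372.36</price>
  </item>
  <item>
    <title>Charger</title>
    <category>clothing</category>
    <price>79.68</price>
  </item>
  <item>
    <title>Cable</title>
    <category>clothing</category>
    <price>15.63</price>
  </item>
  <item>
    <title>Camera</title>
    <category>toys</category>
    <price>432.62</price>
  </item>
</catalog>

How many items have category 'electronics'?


Scanning <item> elements for <category>electronics</category>:
  Item 5: Monitor -> MATCH
Count: 1

ANSWER: 1
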